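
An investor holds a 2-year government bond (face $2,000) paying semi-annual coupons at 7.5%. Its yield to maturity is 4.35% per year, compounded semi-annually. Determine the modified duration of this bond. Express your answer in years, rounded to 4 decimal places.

1.8572 years

Periodic yield y = 0.02175. First find Macaulay duration:
  t   CF        PV=CF/(1+0.02175)^t    t·PV
  1        75.00        73.4035        73.4035
  2        75.00        71.8409       143.6819
  3        75.00        70.3117       210.9350
  4     2,075.00     1,903.8798     7,615.5190
  Σ                  2,119.4358     8,043.5393
P = 2,119.4358; Macaulay duration = 8,043.5393 / 2,119.4358 = 3.79513 half-year periods = 1.89757 years.
Modified duration = D_Mac / (1 + y) = 1.89757 / 1.02175 = 1.85717 years.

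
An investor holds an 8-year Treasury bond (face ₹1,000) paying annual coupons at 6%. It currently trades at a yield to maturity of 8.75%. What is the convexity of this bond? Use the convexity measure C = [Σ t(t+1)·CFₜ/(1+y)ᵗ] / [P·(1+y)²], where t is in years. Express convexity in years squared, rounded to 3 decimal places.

45.376

With y = 0.0875:
  t   CF        PV=CF/(1+0.0875)^t    t·PV        t(t+1)·PV
  1        60.00        55.1724        55.1724         110.3448
  2        60.00        50.7333       101.4665         304.3995
  3        60.00        46.6513       139.9538         559.8152
  4        60.00        42.8977       171.5909         857.9544
  5        60.00        39.4462       197.2309       1,183.3853
  6        60.00        36.2723       217.6341       1,523.4386
  7        60.00        33.3539       233.4772       1,867.8174
  8     1,060.00       541.8408     4,334.7268      39,012.5409
  Σ                    846.3679     5,451.2525      45,419.6961
P = 846.3679.
Convexity = Σ t(t+1)·PV / [P·(1+y)²] = 45,419.6961 / (846.3679 × 1.182656) = 45.37603.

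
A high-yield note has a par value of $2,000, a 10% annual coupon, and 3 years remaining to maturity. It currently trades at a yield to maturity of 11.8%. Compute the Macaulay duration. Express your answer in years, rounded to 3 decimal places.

Periodic yield y = 0.118. Discount each cash flow and weight by its year:
  t   CF        PV=CF/(1+0.118)^t    t·PV
  1       200.00       178.8909       178.8909
  2       200.00       160.0097       320.0195
  3     2,200.00     1,574.3354     4,723.0063
  Σ                  1,913.2360     5,221.9166
Price P = Σ PV = 1,913.2360.
Macaulay duration = Σ(t·PV) / P = 5,221.9166 / 1,913.2360 = 2.72936 years.

2.729 years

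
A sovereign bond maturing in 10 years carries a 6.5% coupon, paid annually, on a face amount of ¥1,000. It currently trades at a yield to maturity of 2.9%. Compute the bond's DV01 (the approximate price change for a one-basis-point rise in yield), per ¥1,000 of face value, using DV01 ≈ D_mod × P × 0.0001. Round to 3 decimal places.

¥1.015

Periodic yield y = 0.029.
  t   CF        PV=CF/(1+0.029)^t    t·PV
  1        65.00        63.1681        63.1681
  2        65.00        61.3879       122.7758
  3        65.00        59.6578       178.9734
  4        65.00        57.9765       231.9059
  5        65.00        56.3425       281.7127
  6        65.00        54.7547       328.5280
  7        65.00        53.2115       372.4807
  8        65.00        51.7119       413.6951
  9        65.00        50.2545       452.2905
  10    1,065.00       800.1950     8,001.9505
  Σ                  1,308.6605    10,447.4807
P = 1,308.6605; D_Mac = 7.98334 yrs; D_mod = 7.75835 yrs.
DV01 ≈ 7.75835 × 1,308.6605 × 0.0001 = 1.015304.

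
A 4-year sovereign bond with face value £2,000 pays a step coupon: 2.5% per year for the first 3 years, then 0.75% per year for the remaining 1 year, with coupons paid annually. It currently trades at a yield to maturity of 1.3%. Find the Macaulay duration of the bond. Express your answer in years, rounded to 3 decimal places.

3.857 years

Periodic yield y = 0.013. Discount each cash flow and weight by its year:
  t   CF        PV=CF/(1+0.013)^t    t·PV
  1        50.00        49.3583        49.3583
  2        50.00        48.7249        97.4498
  3        50.00        48.0996       144.2989
  4     2,015.00     1,913.5388     7,654.1551
  Σ                  2,059.7217     7,945.2622
Price P = Σ PV = 2,059.7217.
Macaulay duration = Σ(t·PV) / P = 7,945.2622 / 2,059.7217 = 3.85744 years.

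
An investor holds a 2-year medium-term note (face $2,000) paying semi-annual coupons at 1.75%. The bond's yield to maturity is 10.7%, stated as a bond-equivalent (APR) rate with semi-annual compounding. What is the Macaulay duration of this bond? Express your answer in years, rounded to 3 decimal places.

1.971 years

Periodic yield y = 0.0535. Discount each cash flow and weight by its period:
  t   CF        PV=CF/(1+0.0535)^t    t·PV
  1        17.50        16.6113        16.6113
  2        17.50        15.7677        31.5354
  3        17.50        14.9670        44.9010
  4     2,017.50     1,637.8547     6,551.4190
  Σ                  1,685.2008     6,644.4667
Price P = Σ PV = 1,685.2008.
Macaulay duration = Σ(t·PV) / P = 6,644.4667 / 1,685.2008 = 3.94283 half-year periods.
In years: 3.94283 / 2 = 1.97142 years.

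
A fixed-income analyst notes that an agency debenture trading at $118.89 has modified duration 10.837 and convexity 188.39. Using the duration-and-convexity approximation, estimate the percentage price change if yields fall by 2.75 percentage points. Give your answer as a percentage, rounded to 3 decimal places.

Duration effect: -D_mod·Δy = -10.837 × (-0.0275) = +0.2980175
Convexity effect: ½·C·(Δy)² = 0.5 × 188.39 × (-0.0275)² = +0.07123496875
ΔP/P ≈ +0.2980175 + 0.07123496875 = +0.36925246875
= +36.925246875%.

+36.925%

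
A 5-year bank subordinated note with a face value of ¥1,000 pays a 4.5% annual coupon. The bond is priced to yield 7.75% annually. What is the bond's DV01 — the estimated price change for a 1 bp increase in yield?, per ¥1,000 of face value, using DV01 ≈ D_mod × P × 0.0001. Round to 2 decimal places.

¥0.37

Periodic yield y = 0.0775.
  t   CF        PV=CF/(1+0.0775)^t    t·PV
  1        45.00        41.7633        41.7633
  2        45.00        38.7595        77.5190
  3        45.00        35.9717       107.9150
  4        45.00        33.3844       133.5375
  5     1,045.00       719.4985     3,597.4925
  Σ                    869.3774     3,958.2274
P = 869.3774; D_Mac = 4.55294 yrs; D_mod = 4.22547 yrs.
DV01 ≈ 4.22547 × 869.3774 × 0.0001 = 0.367353.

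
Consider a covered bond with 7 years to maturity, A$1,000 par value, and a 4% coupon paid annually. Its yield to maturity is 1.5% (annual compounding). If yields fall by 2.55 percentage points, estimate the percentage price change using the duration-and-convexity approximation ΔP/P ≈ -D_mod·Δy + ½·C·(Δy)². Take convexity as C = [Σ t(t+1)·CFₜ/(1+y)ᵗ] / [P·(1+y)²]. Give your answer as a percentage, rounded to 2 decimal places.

+17.38%

With y = 0.015:
  t   CF        PV=CF/(1+0.015)^t    t·PV        t(t+1)·PV
  1        40.00        39.4089        39.4089          78.8177
  2        40.00        38.8265        77.6529         232.9588
  3        40.00        38.2527       114.7580         459.0322
  4        40.00        37.6874       150.7495         753.7474
  5        40.00        37.1304       185.6521       1,113.9124
  6        40.00        36.5817       219.4901       1,536.4309
  7     1,040.00       937.0679     6,559.4750      52,475.8003
  Σ                  1,164.9553     7,347.1866      56,650.6997
P = 1,164.9553; D_Mac = 6.30684 yrs; D_mod = 6.21364 yrs; C = 47.20238.
Duration effect: -6.21364 × (-0.0255) = +0.158448
Convexity effect: 0.5 × 47.20238 × (-0.0255)² = +0.0153467
ΔP/P ≈ +0.158448 + 0.0153467 = +0.173794 = +17.3794%.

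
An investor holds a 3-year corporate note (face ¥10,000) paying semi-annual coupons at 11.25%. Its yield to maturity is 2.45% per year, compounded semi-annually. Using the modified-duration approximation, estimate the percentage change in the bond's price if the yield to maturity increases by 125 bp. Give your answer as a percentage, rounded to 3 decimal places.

-3.300%

Periodic yield y = 0.01225. Modified duration first:
  t   CF        PV=CF/(1+0.01225)^t    t·PV
  1       562.50       555.6928       555.6928
  2       562.50       548.9679     1,097.9358
  3       562.50       542.3244     1,626.9733
  4       562.50       535.7614     2,143.0454
  5       562.50       529.2777     2,646.3885
  6    10,562.50     9,818.3839    58,910.3034
  Σ                 12,530.4081    66,980.3393
P = 12,530.4081; D_Mac = 5.34542 half-year periods = 2.67271 yrs; D_mod = 2.67271/(1+0.01225) = 2.64037 yrs.
ΔP/P ≈ -D_mod · Δy = -2.64037 × (+0.0125) = -0.033005 = -3.3005%.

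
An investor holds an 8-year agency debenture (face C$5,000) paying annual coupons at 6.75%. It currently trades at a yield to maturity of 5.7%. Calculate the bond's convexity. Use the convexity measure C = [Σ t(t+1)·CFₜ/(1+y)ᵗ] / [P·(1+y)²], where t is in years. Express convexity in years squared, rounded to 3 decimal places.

48.463

With y = 0.057:
  t   CF        PV=CF/(1+0.057)^t    t·PV        t(t+1)·PV
  1       337.50       319.2999       319.2999         638.5998
  2       337.50       302.0813       604.1625       1,812.4876
  3       337.50       285.7912       857.3735       3,429.4941
  4       337.50       270.3795     1,081.5182       5,407.5908
  5       337.50       255.7990     1,278.9950       7,673.9700
  6       337.50       242.0047     1,452.0284      10,164.1986
  7       337.50       228.9543     1,602.6803      12,821.4426
  8     5,337.50     3,425.6106    27,404.8845     246,643.9608
  Σ                  5,329.9205    34,600.9424     288,591.7444
P = 5,329.9205.
Convexity = Σ t(t+1)·PV / [P·(1+y)²] = 288,591.7444 / (5,329.9205 × 1.117249) = 48.46332.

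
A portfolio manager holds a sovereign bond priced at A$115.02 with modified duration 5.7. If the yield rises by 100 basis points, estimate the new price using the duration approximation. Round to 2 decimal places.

Duration approximation: ΔP/P ≈ -D_mod · Δy = -5.7 × (+0.01) = -0.057000.
New price ≈ 115.02 × (1 - 0.057000) = 108.46386.

A$108.46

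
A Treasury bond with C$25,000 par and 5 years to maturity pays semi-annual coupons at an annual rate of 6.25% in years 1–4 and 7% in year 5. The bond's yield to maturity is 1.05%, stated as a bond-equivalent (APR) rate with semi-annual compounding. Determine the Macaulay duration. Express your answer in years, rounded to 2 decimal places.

Periodic yield y = 0.00525. Discount each cash flow and weight by its period:
  t   CF        PV=CF/(1+0.00525)^t    t·PV
  1       781.25       777.1699       777.1699
  2       781.25       773.1110     1,546.2221
  3       781.25       769.0734     2,307.2202
  4       781.25       765.0568     3,060.2274
  5       781.25       761.0613     3,805.3063
  6       781.25       757.0866     4,542.5194
  7       781.25       753.1326     5,271.9283
  8       781.25       749.1993     5,993.5946
  9       875.00       834.7210     7,512.4886
  10   25,875.00    24,554.9775   245,549.7751
  Σ                 31,494.5894   280,366.4518
Price P = Σ PV = 31,494.5894.
Macaulay duration = Σ(t·PV) / P = 280,366.4518 / 31,494.5894 = 8.90205 half-year periods.
In years: 8.90205 / 2 = 4.45103 years.

4.45 years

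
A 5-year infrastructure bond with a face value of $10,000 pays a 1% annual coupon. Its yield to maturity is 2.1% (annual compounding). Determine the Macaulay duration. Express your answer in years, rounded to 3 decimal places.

4.899 years

Periodic yield y = 0.021. Discount each cash flow and weight by its year:
  t   CF        PV=CF/(1+0.021)^t    t·PV
  1       100.00        97.9432        97.9432
  2       100.00        95.9287       191.8574
  3       100.00        93.9556       281.8669
  4       100.00        92.0231       368.0925
  5    10,100.00     9,103.1702    45,515.8511
  Σ                  9,483.0209    46,455.6111
Price P = Σ PV = 9,483.0209.
Macaulay duration = Σ(t·PV) / P = 46,455.6111 / 9,483.0209 = 4.89882 years.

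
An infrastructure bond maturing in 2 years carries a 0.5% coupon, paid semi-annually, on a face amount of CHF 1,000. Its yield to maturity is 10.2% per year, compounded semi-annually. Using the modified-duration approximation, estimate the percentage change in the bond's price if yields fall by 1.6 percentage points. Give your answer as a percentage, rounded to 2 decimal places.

+3.03%

Periodic yield y = 0.051. Modified duration first:
  t   CF        PV=CF/(1+0.051)^t    t·PV
  1         2.50         2.3787         2.3787
  2         2.50         2.2633         4.5265
  3         2.50         2.1534         6.4603
  4     1,002.50       821.6248     3,286.4990
  Σ                    828.4201     3,299.8645
P = 828.4201; D_Mac = 3.98332 half-year periods = 1.99166 yrs; D_mod = 1.99166/(1+0.051) = 1.89502 yrs.
ΔP/P ≈ -D_mod · Δy = -1.89502 × (-0.016) = +0.030320 = +3.0320%.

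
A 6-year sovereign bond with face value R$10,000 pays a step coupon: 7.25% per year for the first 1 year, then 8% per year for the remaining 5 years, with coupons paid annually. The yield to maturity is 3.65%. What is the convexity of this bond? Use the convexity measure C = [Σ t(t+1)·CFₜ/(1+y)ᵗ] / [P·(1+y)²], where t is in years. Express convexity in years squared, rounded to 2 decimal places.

31.52

With y = 0.0365:
  t   CF        PV=CF/(1+0.0365)^t    t·PV        t(t+1)·PV
  1       725.00       699.4694       699.4694       1,398.9387
  2       800.00       744.6486     1,489.2972       4,467.8916
  3       800.00       718.4260     2,155.2781       8,621.1125
  4       800.00       693.1269     2,772.5076      13,862.5382
  5       800.00       668.7187     3,343.5934      20,061.5604
  6    10,800.00     8,709.7947    52,258.7680     365,811.3762
  Σ                 12,234.1843    62,718.9138     414,223.4177
P = 12,234.1843.
Convexity = Σ t(t+1)·PV / [P·(1+y)²] = 414,223.4177 / (12,234.1843 × 1.074332) = 31.51527.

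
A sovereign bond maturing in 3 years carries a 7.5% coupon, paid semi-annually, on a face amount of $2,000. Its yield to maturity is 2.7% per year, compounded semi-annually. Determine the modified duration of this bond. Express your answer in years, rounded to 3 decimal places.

2.724 years

Periodic yield y = 0.0135. First find Macaulay duration:
  t   CF        PV=CF/(1+0.0135)^t    t·PV
  1        75.00        74.0010        74.0010
  2        75.00        73.0153       146.0306
  3        75.00        72.0427       216.1281
  4        75.00        71.0831       284.3323
  5        75.00        70.1362       350.6812
  6     2,075.00     1,914.5891    11,487.5346
  Σ                  2,274.8674    12,558.7078
P = 2,274.8674; Macaulay duration = 12,558.7078 / 2,274.8674 = 5.52063 half-year periods = 2.76032 years.
Modified duration = D_Mac / (1 + y) = 2.76032 / 1.0135 = 2.72355 years.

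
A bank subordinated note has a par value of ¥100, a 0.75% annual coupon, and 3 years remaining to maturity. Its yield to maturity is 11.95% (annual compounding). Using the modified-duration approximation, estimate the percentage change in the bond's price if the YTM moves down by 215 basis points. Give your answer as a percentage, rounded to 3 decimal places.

+5.711%

Periodic yield y = 0.1195. Modified duration first:
  t   CF        PV=CF/(1+0.1195)^t    t·PV
  1         0.75         0.6699         0.6699
  2         0.75         0.5984         1.1969
  3       100.75        71.8080       215.4240
  Σ                     73.0764       217.2908
P = 73.0764; D_Mac = 2.97348 yrs; D_mod = 2.97348/(1+0.1195) = 2.65607 yrs.
ΔP/P ≈ -D_mod · Δy = -2.65607 × (-0.0215) = +0.057106 = +5.7106%.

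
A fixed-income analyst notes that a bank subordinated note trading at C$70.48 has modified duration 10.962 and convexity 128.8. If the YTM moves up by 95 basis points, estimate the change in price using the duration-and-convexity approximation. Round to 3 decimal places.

Duration effect: -D_mod·Δy = -10.962 × (+0.0095) = -0.104139
Convexity effect: ½·C·(Δy)² = 0.5 × 128.8 × (0.0095)² = +0.0058121
ΔP/P ≈ -0.104139 + 0.0058121 = -0.0983269
ΔP ≈ 70.48 × (-0.0983269) = -6.930079912.

-C$6.930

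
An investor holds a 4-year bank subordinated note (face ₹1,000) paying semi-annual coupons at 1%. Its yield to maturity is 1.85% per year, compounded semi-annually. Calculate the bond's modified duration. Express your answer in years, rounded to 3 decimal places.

3.894 years

Periodic yield y = 0.00925. First find Macaulay duration:
  t   CF        PV=CF/(1+0.00925)^t    t·PV
  1         5.00         4.9542         4.9542
  2         5.00         4.9088         9.8175
  3         5.00         4.8638        14.5913
  4         5.00         4.8192        19.2768
  5         5.00         4.7750        23.8752
  6         5.00         4.7313        28.3876
  7         5.00         4.6879        32.8153
  8     1,005.00       933.6326     7,469.0606
  Σ                    967.3727     7,602.7785
P = 967.3727; Macaulay duration = 7,602.7785 / 967.3727 = 7.85920 half-year periods = 3.92960 years.
Modified duration = D_Mac / (1 + y) = 3.92960 / 1.00925 = 3.89359 years.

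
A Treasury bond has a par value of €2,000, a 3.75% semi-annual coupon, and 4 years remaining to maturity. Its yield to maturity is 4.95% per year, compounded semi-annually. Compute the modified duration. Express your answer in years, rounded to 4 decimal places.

Periodic yield y = 0.02475. First find Macaulay duration:
  t   CF        PV=CF/(1+0.02475)^t    t·PV
  1        37.50        36.5943        36.5943
  2        37.50        35.7105        71.4209
  3        37.50        34.8480       104.5439
  4        37.50        34.0063       136.0253
  5        37.50        33.1850       165.9249
  6        37.50        32.3835       194.3010
  7        37.50        31.6014       221.2095
  8     2,037.50     1,675.5377    13,404.3015
  Σ                  1,913.8666    14,334.3213
P = 1,913.8666; Macaulay duration = 14,334.3213 / 1,913.8666 = 7.48972 half-year periods = 3.74486 years.
Modified duration = D_Mac / (1 + y) = 3.74486 / 1.02475 = 3.65441 years.

3.6544 years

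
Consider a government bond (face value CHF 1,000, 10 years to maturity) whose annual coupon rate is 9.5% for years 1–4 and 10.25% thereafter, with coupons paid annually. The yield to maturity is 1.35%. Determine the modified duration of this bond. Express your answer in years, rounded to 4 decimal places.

Periodic yield y = 0.0135. First find Macaulay duration:
  t   CF        PV=CF/(1+0.0135)^t    t·PV
  1        95.00        93.7346        93.7346
  2        95.00        92.4860       184.9720
  3        95.00        91.2541       273.7623
  4        95.00        90.0386       360.1543
  5       102.50        95.8529       479.2643
  6       102.50        94.5761       567.4565
  7       102.50        93.3163       653.2142
  8       102.50        92.0733       736.5866
  9       102.50        90.8469       817.6221
  10    1,102.50       964.1421     9,641.4215
  Σ                  1,798.3209    13,808.1884
P = 1,798.3209; Macaulay duration = 13,808.1884 / 1,798.3209 = 7.67838 years.
Modified duration = D_Mac / (1 + y) = 7.67838 / 1.0135 = 7.57610 years.

7.5761 years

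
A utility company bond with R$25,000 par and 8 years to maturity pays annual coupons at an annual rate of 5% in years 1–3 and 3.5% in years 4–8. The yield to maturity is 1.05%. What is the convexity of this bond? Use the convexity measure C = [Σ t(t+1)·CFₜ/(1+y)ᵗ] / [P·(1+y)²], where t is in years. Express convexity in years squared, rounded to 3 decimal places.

With y = 0.0105:
  t   CF        PV=CF/(1+0.0105)^t    t·PV        t(t+1)·PV
  1     1,250.00     1,237.0114     1,237.0114       2,474.0228
  2     1,250.00     1,224.1577     2,448.3154       7,344.9463
  3     1,250.00     1,211.4376     3,634.3129      14,537.2516
  4       875.00       839.1948     3,356.7792      16,783.8959
  5       875.00       830.4748     4,152.3740      24,914.2443
  6       875.00       821.8454     4,931.0726      34,517.5082
  7       875.00       813.3057     5,693.1401      45,545.1205
  8    25,875.00    23,800.7047   190,405.6374   1,713,650.7370
  Σ                 30,778.1322   215,858.6430   1,859,767.7265
P = 30,778.1322.
Convexity = Σ t(t+1)·PV / [P·(1+y)²] = 1,859,767.7265 / (30,778.1322 × 1.021110) = 59.17576.

59.176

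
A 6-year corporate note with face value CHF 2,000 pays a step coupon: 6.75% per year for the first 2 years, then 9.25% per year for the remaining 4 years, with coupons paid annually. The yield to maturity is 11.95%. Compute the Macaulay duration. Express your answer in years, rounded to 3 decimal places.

4.954 years

Periodic yield y = 0.1195. Discount each cash flow and weight by its year:
  t   CF        PV=CF/(1+0.1195)^t    t·PV
  1       135.00       120.5895       120.5895
  2       135.00       107.7173       215.4347
  3       185.00       131.8559       395.5676
  4       185.00       117.7810       471.1241
  5       185.00       105.2086       526.0430
  6     2,185.00     1,109.9588     6,659.7527
  Σ                  1,693.1112     8,388.5116
Price P = Σ PV = 1,693.1112.
Macaulay duration = Σ(t·PV) / P = 8,388.5116 / 1,693.1112 = 4.95450 years.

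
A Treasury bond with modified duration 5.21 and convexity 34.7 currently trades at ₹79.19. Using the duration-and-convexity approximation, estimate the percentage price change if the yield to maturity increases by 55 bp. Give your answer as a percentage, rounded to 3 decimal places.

Duration effect: -D_mod·Δy = -5.21 × (+0.0055) = -0.028655
Convexity effect: ½·C·(Δy)² = 0.5 × 34.7 × (0.0055)² = +0.0005248375
ΔP/P ≈ -0.028655 + 0.0005248375 = -0.0281301625
= -2.81301625%.

-2.813%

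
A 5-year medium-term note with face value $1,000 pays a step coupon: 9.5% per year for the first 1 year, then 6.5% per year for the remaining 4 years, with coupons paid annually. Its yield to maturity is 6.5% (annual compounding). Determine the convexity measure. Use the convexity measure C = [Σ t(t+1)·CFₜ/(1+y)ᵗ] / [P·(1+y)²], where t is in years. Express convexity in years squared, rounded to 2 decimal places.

21.86

With y = 0.065:
  t   CF        PV=CF/(1+0.065)^t    t·PV        t(t+1)·PV
  1        95.00        89.2019        89.2019         178.4038
  2        65.00        57.3079       114.6157         343.8471
  3        65.00        53.8102       161.4306         645.7223
  4        65.00        50.5260       202.1040       1,010.5200
  5     1,065.00       777.3231     3,886.6155      23,319.6927
  Σ                  1,028.1690     4,453.9676      25,498.1859
P = 1,028.1690.
Convexity = Σ t(t+1)·PV / [P·(1+y)²] = 25,498.1859 / (1,028.1690 × 1.134225) = 21.86480.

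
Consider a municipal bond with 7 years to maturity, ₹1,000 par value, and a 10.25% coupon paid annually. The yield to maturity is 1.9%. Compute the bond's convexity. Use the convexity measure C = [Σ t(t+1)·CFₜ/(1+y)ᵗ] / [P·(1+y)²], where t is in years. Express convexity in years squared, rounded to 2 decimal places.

With y = 0.019:
  t   CF        PV=CF/(1+0.019)^t    t·PV        t(t+1)·PV
  1       102.50       100.5888       100.5888         201.1776
  2       102.50        98.7133       197.4265         592.2796
  3       102.50        96.8727       290.6180       1,162.4722
  4       102.50        95.0664       380.2657       1,901.3284
  5       102.50        93.2938       466.4692       2,798.8150
  6       102.50        91.5543       549.3258       3,845.2807
  7     1,102.50       966.4053     6,764.8372      54,118.6977
  Σ                  1,542.4946     8,749.5312      64,620.0512
P = 1,542.4946.
Convexity = Σ t(t+1)·PV / [P·(1+y)²] = 64,620.0512 / (1,542.4946 × 1.038361) = 40.34552.

40.35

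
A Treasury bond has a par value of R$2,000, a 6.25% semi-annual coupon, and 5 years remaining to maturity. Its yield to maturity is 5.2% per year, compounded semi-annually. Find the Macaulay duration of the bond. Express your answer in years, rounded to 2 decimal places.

4.39 years

Periodic yield y = 0.026. Discount each cash flow and weight by its period:
  t   CF        PV=CF/(1+0.026)^t    t·PV
  1        62.50        60.9162        60.9162
  2        62.50        59.3725       118.7450
  3        62.50        57.8679       173.6038
  4        62.50        56.4015       225.6060
  5        62.50        54.9722       274.8611
  6        62.50        53.5792       321.4749
  7        62.50        52.2214       365.5498
  8        62.50        50.8980       407.1844
  9        62.50        49.6082       446.4741
  10    2,062.50     1,595.5865    15,955.8649
  Σ                  2,091.4236    18,350.2800
Price P = Σ PV = 2,091.4236.
Macaulay duration = Σ(t·PV) / P = 18,350.2800 / 2,091.4236 = 8.77406 half-year periods.
In years: 8.77406 / 2 = 4.38703 years.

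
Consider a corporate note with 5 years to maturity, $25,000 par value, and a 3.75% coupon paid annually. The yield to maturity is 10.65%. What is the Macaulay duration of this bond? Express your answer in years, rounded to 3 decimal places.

Periodic yield y = 0.1065. Discount each cash flow and weight by its year:
  t   CF        PV=CF/(1+0.1065)^t    t·PV
  1       937.50       847.2662       847.2662
  2       937.50       765.7173     1,531.4345
  3       937.50       692.0174     2,076.0522
  4       937.50       625.4111     2,501.6445
  5    25,937.50    15,637.6332    78,188.1661
  Σ                 18,568.0452    85,144.5636
Price P = Σ PV = 18,568.0452.
Macaulay duration = Σ(t·PV) / P = 85,144.5636 / 18,568.0452 = 4.58554 years.

4.586 years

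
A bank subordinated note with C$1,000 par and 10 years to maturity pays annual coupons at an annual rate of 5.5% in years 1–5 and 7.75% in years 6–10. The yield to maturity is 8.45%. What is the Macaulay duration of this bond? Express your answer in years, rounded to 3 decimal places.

Periodic yield y = 0.0845. Discount each cash flow and weight by its year:
  t   CF        PV=CF/(1+0.0845)^t    t·PV
  1        55.00        50.7146        50.7146
  2        55.00        46.7631        93.5263
  3        55.00        43.1195       129.3586
  4        55.00        39.7598       159.0393
  5        55.00        36.6619       183.3095
  6        77.50        47.6348       285.8088
  7        77.50        43.9233       307.4630
  8        77.50        40.5010       324.0076
  9        77.50        37.3453       336.1075
  10    1,077.50       478.7643     4,787.6425
  Σ                    865.1876     6,656.9777
Price P = Σ PV = 865.1876.
Macaulay duration = Σ(t·PV) / P = 6,656.9777 / 865.1876 = 7.69426 years.

7.694 years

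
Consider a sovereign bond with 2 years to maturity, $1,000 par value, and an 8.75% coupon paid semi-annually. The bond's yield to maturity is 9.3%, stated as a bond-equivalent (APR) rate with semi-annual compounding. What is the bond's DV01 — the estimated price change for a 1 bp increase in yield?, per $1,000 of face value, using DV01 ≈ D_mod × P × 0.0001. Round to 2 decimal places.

$0.18

Periodic yield y = 0.0465.
  t   CF        PV=CF/(1+0.0465)^t    t·PV
  1        43.75        41.8060        41.8060
  2        43.75        39.9484        79.8968
  3        43.75        38.1734       114.5201
  4     1,043.75       870.2410     3,480.9641
  Σ                    990.1688     3,717.1871
P = 990.1688; D_Mac = 3.75409 half-year periods = 1.87705 yrs; D_mod = 1.79364 yrs.
DV01 ≈ 1.79364 × 990.1688 × 0.0001 = 0.177601.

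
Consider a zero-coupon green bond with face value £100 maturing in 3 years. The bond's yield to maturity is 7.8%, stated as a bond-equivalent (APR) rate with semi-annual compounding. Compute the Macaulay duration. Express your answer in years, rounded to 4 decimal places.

3.0000 years

A zero-coupon bond has a single cash flow at maturity, so its Macaulay duration equals its maturity: 3 years.
(Equivalently: 6 semi-annual periods ÷ 2 = 3 years.)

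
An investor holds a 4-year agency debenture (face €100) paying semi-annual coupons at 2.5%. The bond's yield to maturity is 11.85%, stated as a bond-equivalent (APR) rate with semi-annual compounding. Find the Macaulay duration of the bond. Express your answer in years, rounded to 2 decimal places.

3.79 years

Periodic yield y = 0.05925. Discount each cash flow and weight by its period:
  t   CF        PV=CF/(1+0.05925)^t    t·PV
  1         1.25         1.1801         1.1801
  2         1.25         1.1141         2.2281
  3         1.25         1.0518         3.1553
  4         1.25         0.9929         3.9717
  5         1.25         0.9374         4.6869
  6         1.25         0.8850         5.3097
  7         1.25         0.8355         5.8482
  8       101.25        63.8862       511.0898
  Σ                     70.8828       537.4698
Price P = Σ PV = 70.8828.
Macaulay duration = Σ(t·PV) / P = 537.4698 / 70.8828 = 7.58251 half-year periods.
In years: 7.58251 / 2 = 3.79125 years.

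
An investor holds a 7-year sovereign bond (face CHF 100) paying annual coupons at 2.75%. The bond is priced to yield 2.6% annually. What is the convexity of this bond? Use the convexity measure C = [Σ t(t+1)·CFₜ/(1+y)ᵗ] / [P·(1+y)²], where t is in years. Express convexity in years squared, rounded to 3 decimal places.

47.809

With y = 0.026:
  t   CF        PV=CF/(1+0.026)^t    t·PV        t(t+1)·PV
  1         2.75         2.6803         2.6803           5.3606
  2         2.75         2.6124         5.2248          15.6743
  3         2.75         2.5462         7.6386          30.5543
  4         2.75         2.4817         9.9267          49.6333
  5         2.75         2.4188        12.0939          72.5633
  6         2.75         2.3575        14.1449          99.0143
  7       102.75        85.8520       600.9638       4,807.7108
  Σ                    100.9488       652.6729       5,080.5109
P = 100.9488.
Convexity = Σ t(t+1)·PV / [P·(1+y)²] = 5,080.5109 / (100.9488 × 1.052676) = 47.80921.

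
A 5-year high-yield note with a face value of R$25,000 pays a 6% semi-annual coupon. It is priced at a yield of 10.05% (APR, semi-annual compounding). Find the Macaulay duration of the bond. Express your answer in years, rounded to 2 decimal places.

Periodic yield y = 0.05025. Discount each cash flow and weight by its period:
  t   CF        PV=CF/(1+0.05025)^t    t·PV
  1       750.00       714.1157       714.1157
  2       750.00       679.9483     1,359.8966
  3       750.00       647.4156     1,942.2469
  4       750.00       616.4396     2,465.7582
  5       750.00       586.9455     2,934.7277
  6       750.00       558.8627     3,353.1762
  7       750.00       532.1235     3,724.8644
  8       750.00       506.6636     4,053.3091
  9       750.00       482.4219     4,341.7975
  10   25,750.00    15,770.6768   157,706.7679
  Σ                 21,095.6133   182,596.6603
Price P = Σ PV = 21,095.6133.
Macaulay duration = Σ(t·PV) / P = 182,596.6603 / 21,095.6133 = 8.65567 half-year periods.
In years: 8.65567 / 2 = 4.32783 years.

4.33 years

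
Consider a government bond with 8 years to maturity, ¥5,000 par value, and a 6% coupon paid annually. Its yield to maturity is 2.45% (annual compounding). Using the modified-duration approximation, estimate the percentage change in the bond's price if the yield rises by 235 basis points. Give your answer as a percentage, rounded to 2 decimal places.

Periodic yield y = 0.0245. Modified duration first:
  t   CF        PV=CF/(1+0.0245)^t    t·PV
  1       300.00       292.8258       292.8258
  2       300.00       285.8231       571.6462
  3       300.00       278.9879       836.9637
  4       300.00       272.3162     1,089.2646
  5       300.00       265.8040     1,329.0198
  6       300.00       259.4475     1,556.6850
  7       300.00       253.2430     1,772.7013
  8     5,300.00     4,366.9696    34,935.7567
  Σ                  6,275.4170    42,384.8630
P = 6,275.4170; D_Mac = 6.75411 yrs; D_mod = 6.75411/(1+0.0245) = 6.59259 yrs.
ΔP/P ≈ -D_mod · Δy = -6.59259 × (+0.0235) = -0.154926 = -15.4926%.

-15.49%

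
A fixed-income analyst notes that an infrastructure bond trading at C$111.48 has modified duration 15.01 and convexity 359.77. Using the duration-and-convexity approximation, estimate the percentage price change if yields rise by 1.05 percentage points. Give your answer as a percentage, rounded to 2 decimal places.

-13.78%

Duration effect: -D_mod·Δy = -15.01 × (+0.0105) = -0.157605
Convexity effect: ½·C·(Δy)² = 0.5 × 359.77 × (0.0105)² = +0.01983232125
ΔP/P ≈ -0.157605 + 0.01983232125 = -0.13777267875
= -13.777267875%.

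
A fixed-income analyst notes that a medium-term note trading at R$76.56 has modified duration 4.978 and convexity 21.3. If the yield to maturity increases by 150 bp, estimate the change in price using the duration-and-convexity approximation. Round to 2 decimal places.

Duration effect: -D_mod·Δy = -4.978 × (+0.015) = -0.074670
Convexity effect: ½·C·(Δy)² = 0.5 × 21.3 × (0.015)² = +0.00239625
ΔP/P ≈ -0.074670 + 0.00239625 = -0.07227375
ΔP ≈ 76.56 × (-0.07227375) = -5.5332783.

-R$5.53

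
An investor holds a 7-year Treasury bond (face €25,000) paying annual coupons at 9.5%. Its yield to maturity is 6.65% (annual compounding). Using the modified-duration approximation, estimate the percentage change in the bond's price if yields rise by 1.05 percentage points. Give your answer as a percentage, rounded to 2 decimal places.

Periodic yield y = 0.0665. Modified duration first:
  t   CF        PV=CF/(1+0.0665)^t    t·PV
  1     2,375.00     2,226.9105     2,226.9105
  2     2,375.00     2,088.0548     4,176.1096
  3     2,375.00     1,957.8573     5,873.5719
  4     2,375.00     1,835.7781     7,343.1122
  5     2,375.00     1,721.3109     8,606.5544
  6     2,375.00     1,613.9811     9,683.8868
  7    27,375.00    17,443.2783   122,102.9480
  Σ                 28,887.1709   160,013.0934
P = 28,887.1709; D_Mac = 5.53924 yrs; D_mod = 5.53924/(1+0.0665) = 5.19385 yrs.
ΔP/P ≈ -D_mod · Δy = -5.19385 × (+0.0105) = -0.054535 = -5.4535%.

-5.45%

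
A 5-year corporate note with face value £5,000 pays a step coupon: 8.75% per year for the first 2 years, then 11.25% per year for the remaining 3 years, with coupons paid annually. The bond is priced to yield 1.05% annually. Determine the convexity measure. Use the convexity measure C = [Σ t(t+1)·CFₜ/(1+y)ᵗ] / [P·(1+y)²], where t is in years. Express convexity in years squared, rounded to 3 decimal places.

With y = 0.0105:
  t   CF        PV=CF/(1+0.0105)^t    t·PV        t(t+1)·PV
  1       437.50       432.9540       432.9540         865.9080
  2       437.50       428.4552       856.9104       2,570.7312
  3       562.50       545.1469     1,635.4408       6,541.7632
  4       562.50       539.4824     2,157.9295      10,789.6474
  5     5,562.50     5,279.4470    26,397.2350     158,383.4101
  Σ                  7,225.4855    31,480.4697     179,151.4599
P = 7,225.4855.
Convexity = Σ t(t+1)·PV / [P·(1+y)²] = 179,151.4599 / (7,225.4855 × 1.021110) = 24.28179.

24.282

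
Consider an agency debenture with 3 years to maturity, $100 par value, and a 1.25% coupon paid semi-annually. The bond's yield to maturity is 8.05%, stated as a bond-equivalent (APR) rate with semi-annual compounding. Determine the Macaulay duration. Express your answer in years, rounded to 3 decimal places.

Periodic yield y = 0.04025. Discount each cash flow and weight by its period:
  t   CF        PV=CF/(1+0.04025)^t    t·PV
  1        0.625         0.6008         0.6008
  2        0.625         0.5776         1.1551
  3        0.625         0.5552         1.6657
  4        0.625         0.5337         2.1350
  5        0.625         0.5131         2.5654
  6      100.625        79.4108       476.4648
  Σ                     82.1912       484.5868
Price P = Σ PV = 82.1912.
Macaulay duration = Σ(t·PV) / P = 484.5868 / 82.1912 = 5.89585 half-year periods.
In years: 5.89585 / 2 = 2.94792 years.

2.948 years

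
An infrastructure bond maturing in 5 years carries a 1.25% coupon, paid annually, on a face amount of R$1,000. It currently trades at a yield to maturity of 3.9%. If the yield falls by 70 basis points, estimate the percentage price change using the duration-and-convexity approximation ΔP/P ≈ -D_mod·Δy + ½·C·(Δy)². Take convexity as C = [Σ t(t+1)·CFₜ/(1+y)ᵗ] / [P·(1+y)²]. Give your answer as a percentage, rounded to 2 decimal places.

+3.35%

With y = 0.039:
  t   CF        PV=CF/(1+0.039)^t    t·PV        t(t+1)·PV
  1        12.50        12.0308        12.0308          24.0616
  2        12.50        11.5792        23.1584          69.4753
  3        12.50        11.1446        33.4337         133.7349
  4        12.50        10.7262        42.9050         214.5250
  5     1,012.50       836.2137     4,181.0687      25,086.4119
  Σ                    881.6946     4,292.5966      25,528.2086
P = 881.6946; D_Mac = 4.86858 yrs; D_mod = 4.68583 yrs; C = 26.82076.
Duration effect: -4.68583 × (-0.007) = +0.032801
Convexity effect: 0.5 × 26.82076 × (-0.007)² = +0.0006571
ΔP/P ≈ +0.032801 + 0.0006571 = +0.033458 = +3.3458%.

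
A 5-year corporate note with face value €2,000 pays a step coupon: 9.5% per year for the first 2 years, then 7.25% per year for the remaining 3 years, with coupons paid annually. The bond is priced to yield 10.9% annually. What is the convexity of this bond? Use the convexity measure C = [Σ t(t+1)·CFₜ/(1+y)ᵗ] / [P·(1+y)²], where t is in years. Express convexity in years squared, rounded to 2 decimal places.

19.27

With y = 0.109:
  t   CF        PV=CF/(1+0.109)^t    t·PV        t(t+1)·PV
  1       190.00       171.3255       171.3255         342.6510
  2       190.00       154.4865       308.9730         926.9189
  3       145.00       106.3098       318.9294       1,275.7178
  4       145.00        95.8610       383.4439       1,917.2194
  5     2,145.00     1,278.7027     6,393.5133      38,361.0795
  Σ                  1,806.6854     7,576.1851      42,823.5867
P = 1,806.6854.
Convexity = Σ t(t+1)·PV / [P·(1+y)²] = 42,823.5867 / (1,806.6854 × 1.229881) = 19.27247.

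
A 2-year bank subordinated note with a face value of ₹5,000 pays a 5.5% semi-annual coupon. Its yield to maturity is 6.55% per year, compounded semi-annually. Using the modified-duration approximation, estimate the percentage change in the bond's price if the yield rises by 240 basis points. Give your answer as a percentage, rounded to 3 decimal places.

Periodic yield y = 0.03275. Modified duration first:
  t   CF        PV=CF/(1+0.03275)^t    t·PV
  1       137.50       133.1397       133.1397
  2       137.50       128.9176       257.8352
  3       137.50       124.8295       374.4884
  4     5,137.50     4,516.1777    18,064.7107
  Σ                  4,903.0644    18,830.1740
P = 4,903.0644; D_Mac = 3.84049 half-year periods = 1.92025 yrs; D_mod = 1.92025/(1+0.03275) = 1.85935 yrs.
ΔP/P ≈ -D_mod · Δy = -1.85935 × (+0.024) = -0.044624 = -4.4624%.

-4.462%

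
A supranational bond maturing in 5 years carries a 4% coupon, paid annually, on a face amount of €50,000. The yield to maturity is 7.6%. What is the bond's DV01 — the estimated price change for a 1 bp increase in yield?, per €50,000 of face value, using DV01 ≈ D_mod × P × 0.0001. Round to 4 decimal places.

€18.2494

Periodic yield y = 0.076.
  t   CF        PV=CF/(1+0.076)^t    t·PV
  1     2,000.00     1,858.7361     1,858.7361
  2     2,000.00     1,727.4499     3,454.8997
  3     2,000.00     1,605.4367     4,816.3100
  4     2,000.00     1,492.0415     5,968.1661
  5    52,000.00    36,053.0480   180,265.2401
  Σ                 42,736.7122   196,363.3520
P = 42,736.7122; D_Mac = 4.59472 yrs; D_mod = 4.27019 yrs.
DV01 ≈ 4.27019 × 42,736.7122 × 0.0001 = 18.249382.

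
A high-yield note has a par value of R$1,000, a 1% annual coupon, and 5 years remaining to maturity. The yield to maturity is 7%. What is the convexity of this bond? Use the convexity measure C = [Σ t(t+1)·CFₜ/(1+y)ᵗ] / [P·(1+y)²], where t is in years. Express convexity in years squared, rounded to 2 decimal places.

25.40

With y = 0.07:
  t   CF        PV=CF/(1+0.07)^t    t·PV        t(t+1)·PV
  1        10.00         9.3458         9.3458          18.6916
  2        10.00         8.7344        17.4688          52.4063
  3        10.00         8.1630        24.4889          97.9557
  4        10.00         7.6290        30.5158         152.5790
  5     1,010.00       720.1160     3,600.5802      21,603.4812
  Σ                    753.9882     3,682.3995      21,925.1139
P = 753.9882.
Convexity = Σ t(t+1)·PV / [P·(1+y)²] = 21,925.1139 / (753.9882 × 1.144900) = 25.39860.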